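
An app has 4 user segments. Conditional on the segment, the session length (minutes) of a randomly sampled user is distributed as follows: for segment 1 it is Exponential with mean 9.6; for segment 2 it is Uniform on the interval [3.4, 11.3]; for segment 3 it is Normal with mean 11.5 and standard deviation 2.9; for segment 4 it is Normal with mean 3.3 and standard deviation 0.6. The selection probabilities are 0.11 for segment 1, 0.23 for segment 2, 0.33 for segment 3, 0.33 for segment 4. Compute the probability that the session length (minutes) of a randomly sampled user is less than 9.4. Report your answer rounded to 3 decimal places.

0.651

Conditional on each segment, P(X < 9.4): 1: 0.624376; 2: 0.759494; 3: 0.234491; 4: 1.
By total probability, P(X < 9.4) = 0.11·0.624376 + 0.23·0.759494 + 0.33·0.234491 + 0.33·1 = 0.650747.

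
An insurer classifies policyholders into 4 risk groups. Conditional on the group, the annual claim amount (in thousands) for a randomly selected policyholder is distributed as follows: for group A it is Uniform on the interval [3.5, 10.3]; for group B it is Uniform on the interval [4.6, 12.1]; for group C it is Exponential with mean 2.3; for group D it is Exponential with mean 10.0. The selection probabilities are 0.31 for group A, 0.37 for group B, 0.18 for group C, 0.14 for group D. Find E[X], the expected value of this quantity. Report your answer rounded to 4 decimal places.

7.0425

Component means — A: 6.9; B: 8.35; C: 2.3; D: 10.
E[X] = 0.31·6.9 + 0.37·8.35 + 0.18·2.3 + 0.14·10 = 7.0425.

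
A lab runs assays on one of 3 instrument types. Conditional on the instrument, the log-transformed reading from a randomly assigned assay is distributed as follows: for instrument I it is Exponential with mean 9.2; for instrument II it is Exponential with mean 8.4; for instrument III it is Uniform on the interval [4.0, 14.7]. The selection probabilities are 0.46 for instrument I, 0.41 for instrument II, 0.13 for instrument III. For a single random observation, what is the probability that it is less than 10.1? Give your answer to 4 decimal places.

Conditional on each instrument, P(X < 10.1): I: 0.666404; II: 0.699522; III: 0.570093.
By total probability, P(X < 10.1) = 0.46·0.666404 + 0.41·0.699522 + 0.13·0.570093 = 0.667462.

0.6675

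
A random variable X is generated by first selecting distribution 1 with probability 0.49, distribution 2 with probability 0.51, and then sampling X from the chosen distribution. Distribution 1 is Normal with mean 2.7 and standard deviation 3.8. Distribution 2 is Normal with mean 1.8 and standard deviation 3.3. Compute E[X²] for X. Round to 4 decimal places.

17.8540

For each component E[X²] = Var + (mean)², giving 1: 21.73; 2: 14.13.
Overall E[X²] = 0.49·21.73 + 0.51·14.13 = 17.854.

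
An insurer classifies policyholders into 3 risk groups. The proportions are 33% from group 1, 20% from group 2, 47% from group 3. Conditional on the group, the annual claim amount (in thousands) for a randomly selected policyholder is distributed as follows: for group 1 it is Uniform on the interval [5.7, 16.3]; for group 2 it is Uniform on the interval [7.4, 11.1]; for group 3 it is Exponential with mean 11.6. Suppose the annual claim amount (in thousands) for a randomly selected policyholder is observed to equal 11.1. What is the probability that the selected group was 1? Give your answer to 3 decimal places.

0.309

Likelihoods f(11.1 | ·): 1: 0.0943396; 2: 0.27027; 3: 0.0331106.
Posterior ∝ prior × likelihood. Numerator for 1: 0.33·0.0943396 = 0.0311321.
Normalizing constant: 0.33·0.0943396 + 0.2·0.27027 + 0.47·0.0331106 = 0.100748.
P(1 | observation) = 0.0311321 / 0.100748 = 0.309009.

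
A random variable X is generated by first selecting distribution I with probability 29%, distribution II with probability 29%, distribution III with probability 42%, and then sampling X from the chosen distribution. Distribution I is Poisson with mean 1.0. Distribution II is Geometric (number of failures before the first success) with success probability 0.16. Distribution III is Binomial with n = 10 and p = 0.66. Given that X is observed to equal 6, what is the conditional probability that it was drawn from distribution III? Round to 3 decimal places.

0.856

Likelihoods P(X=6 | ·): I: 0.000510944; II: 0.0562077; III: 0.231952.
Posterior ∝ prior × likelihood. Numerator for III: 0.42·0.231952 = 0.0974199.
Normalizing constant: 0.29·0.000510944 + 0.29·0.0562077 + 0.42·0.231952 = 0.113868.
P(III | observation) = 0.0974199 / 0.113868 = 0.855549.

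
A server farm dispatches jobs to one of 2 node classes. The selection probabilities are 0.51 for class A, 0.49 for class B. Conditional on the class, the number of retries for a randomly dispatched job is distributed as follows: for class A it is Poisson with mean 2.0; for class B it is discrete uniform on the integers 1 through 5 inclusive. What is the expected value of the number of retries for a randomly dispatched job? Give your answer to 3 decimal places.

2.490

Component means — A: 2; B: 3.
E[X] = 0.51·2 + 0.49·3 = 2.49.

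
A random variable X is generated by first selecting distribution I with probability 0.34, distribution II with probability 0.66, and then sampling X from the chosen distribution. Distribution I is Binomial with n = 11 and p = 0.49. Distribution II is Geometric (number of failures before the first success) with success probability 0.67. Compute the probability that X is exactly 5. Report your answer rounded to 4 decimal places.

0.0798

Conditional on each component, P(X = 5): I: 0.229638; II: 0.00262207.
By total probability, P(X = 5) = 0.34·0.229638 + 0.66·0.00262207 = 0.0798074.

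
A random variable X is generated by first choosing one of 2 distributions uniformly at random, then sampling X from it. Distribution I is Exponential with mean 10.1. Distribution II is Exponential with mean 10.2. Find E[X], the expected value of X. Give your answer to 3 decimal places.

Component means — I: 10.1; II: 10.2.
E[X] = 0.5·10.1 + 0.5·10.2 = 10.15.

10.150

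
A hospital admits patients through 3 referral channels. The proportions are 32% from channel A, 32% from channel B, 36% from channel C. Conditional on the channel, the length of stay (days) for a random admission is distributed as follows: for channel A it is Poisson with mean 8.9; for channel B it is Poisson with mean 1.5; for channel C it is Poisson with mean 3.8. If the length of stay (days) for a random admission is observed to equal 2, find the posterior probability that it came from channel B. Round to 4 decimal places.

Likelihoods P(X=2 | ·): A: 0.00540168; B: 0.251021; C: 0.161517.
Posterior ∝ prior × likelihood. Numerator for B: 0.32·0.251021 = 0.0803269.
Normalizing constant: 0.32·0.00540168 + 0.32·0.251021 + 0.36·0.161517 = 0.140202.
P(B | observation) = 0.0803269 / 0.140202 = 0.572939.

0.5729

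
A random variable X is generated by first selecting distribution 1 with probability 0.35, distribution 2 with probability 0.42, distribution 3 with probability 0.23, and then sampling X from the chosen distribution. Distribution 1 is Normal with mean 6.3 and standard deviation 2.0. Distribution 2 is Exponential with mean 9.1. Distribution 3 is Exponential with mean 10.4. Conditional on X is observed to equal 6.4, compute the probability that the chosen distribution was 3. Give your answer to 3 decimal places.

Likelihoods f(6.4 | ·): 1: 0.199222; 2: 0.0543902; 3: 0.0519647.
Posterior ∝ prior × likelihood. Numerator for 3: 0.23·0.0519647 = 0.0119519.
Normalizing constant: 0.35·0.199222 + 0.42·0.0543902 + 0.23·0.0519647 = 0.104523.
P(3 | observation) = 0.0119519 / 0.104523 = 0.114346.

0.114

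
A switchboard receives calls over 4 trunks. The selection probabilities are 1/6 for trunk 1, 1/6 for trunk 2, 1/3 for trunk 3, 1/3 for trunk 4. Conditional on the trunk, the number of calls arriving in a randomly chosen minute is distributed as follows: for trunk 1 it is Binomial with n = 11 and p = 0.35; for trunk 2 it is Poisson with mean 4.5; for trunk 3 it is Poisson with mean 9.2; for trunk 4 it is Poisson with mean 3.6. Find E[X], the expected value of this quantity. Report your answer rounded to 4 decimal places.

Component means — 1: 3.85; 2: 4.5; 3: 9.2; 4: 3.6.
E[X] = 0.166667·3.85 + 0.166667·4.5 + 0.333333·9.2 + 0.333333·3.6 = 5.65833.

5.6583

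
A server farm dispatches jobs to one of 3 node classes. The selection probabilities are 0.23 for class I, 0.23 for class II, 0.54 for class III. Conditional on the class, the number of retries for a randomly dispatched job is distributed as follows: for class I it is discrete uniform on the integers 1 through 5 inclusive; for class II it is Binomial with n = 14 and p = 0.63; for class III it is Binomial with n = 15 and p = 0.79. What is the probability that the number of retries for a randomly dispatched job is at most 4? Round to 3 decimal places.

Conditional on each class, P(X ≤ 4): I: 0.8; II: 0.00946202; III: 2.03784e-05.
By total probability, P(X ≤ 4) = 0.23·0.8 + 0.23·0.00946202 + 0.54·2.03784e-05 = 0.186187.

0.186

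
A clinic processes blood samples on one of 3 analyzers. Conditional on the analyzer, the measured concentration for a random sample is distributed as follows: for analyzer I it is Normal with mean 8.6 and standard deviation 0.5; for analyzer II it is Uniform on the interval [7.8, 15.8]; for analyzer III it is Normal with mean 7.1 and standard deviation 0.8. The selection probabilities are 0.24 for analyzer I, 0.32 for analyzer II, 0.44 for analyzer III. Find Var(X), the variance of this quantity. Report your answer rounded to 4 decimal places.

Per component, I: μ=8.6, E[X²]=74.21; II: μ=11.8, E[X²]=144.573; III: μ=7.1, E[X²]=51.05.
E[X] = 0.24·8.6 + 0.32·11.8 + 0.44·7.1 = 8.964.
E[X²] = 0.24·74.21 + 0.32·144.573 + 0.44·51.05 = 86.5359.
Var(X) = E[X²] − (E[X])² = 86.5359 − 80.3533 = 6.18257.

6.1826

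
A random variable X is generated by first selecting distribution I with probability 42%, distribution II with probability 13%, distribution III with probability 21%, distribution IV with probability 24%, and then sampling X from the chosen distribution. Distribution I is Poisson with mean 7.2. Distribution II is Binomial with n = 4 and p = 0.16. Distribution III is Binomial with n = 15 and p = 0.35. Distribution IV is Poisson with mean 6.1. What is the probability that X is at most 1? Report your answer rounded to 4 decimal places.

0.1234

Conditional on each component, P(X ≤ 1): I: 0.006122; II: 0.877202; III: 0.0141788; IV: 0.0159244.
By total probability, P(X ≤ 1) = 0.42·0.006122 + 0.13·0.877202 + 0.21·0.0141788 + 0.24·0.0159244 = 0.123407.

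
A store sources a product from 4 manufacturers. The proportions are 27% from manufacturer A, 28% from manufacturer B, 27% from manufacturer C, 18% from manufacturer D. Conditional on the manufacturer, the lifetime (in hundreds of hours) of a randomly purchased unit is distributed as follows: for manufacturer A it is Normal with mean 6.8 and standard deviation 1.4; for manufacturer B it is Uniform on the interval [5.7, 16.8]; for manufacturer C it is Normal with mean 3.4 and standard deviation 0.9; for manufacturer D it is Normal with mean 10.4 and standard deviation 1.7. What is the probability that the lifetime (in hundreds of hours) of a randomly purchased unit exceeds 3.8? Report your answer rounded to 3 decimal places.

0.814

Conditional on each manufacturer, P(X > 3.8): A: 0.983938; B: 1; C: 0.328361; D: 0.999948.
By total probability, P(X > 3.8) = 0.27·0.983938 + 0.28·1 + 0.27·0.328361 + 0.18·0.999948 = 0.814311.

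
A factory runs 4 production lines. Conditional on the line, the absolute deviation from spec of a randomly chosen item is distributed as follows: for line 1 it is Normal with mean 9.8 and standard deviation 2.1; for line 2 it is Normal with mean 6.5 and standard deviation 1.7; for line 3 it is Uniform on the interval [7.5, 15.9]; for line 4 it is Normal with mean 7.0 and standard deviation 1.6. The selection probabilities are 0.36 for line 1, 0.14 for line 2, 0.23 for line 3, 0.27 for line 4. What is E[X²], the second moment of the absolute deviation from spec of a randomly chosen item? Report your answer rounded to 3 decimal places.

89.240

For each component E[X²] = Var + (mean)², giving 1: 100.45; 2: 45.14; 3: 142.77; 4: 51.56.
Overall E[X²] = 0.36·100.45 + 0.14·45.14 + 0.23·142.77 + 0.27·51.56 = 89.2399.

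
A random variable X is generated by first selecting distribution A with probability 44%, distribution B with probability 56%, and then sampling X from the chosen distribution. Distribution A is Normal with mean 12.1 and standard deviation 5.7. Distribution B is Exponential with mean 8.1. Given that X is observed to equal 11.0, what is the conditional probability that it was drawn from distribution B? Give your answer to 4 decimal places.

0.3704

Likelihoods f(11.0 | ·): A: 0.0686986; B: 0.0317492.
Posterior ∝ prior × likelihood. Numerator for B: 0.56·0.0317492 = 0.0177795.
Normalizing constant: 0.44·0.0686986 + 0.56·0.0317492 = 0.0480069.
P(B | observation) = 0.0177795 / 0.0480069 = 0.370353.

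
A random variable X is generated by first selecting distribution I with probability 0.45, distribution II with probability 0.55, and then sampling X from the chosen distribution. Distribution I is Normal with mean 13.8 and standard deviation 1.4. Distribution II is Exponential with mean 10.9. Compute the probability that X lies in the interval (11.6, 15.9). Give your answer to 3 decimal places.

0.456

Conditional on each component, P(11.6 < X < 15.9): I: 0.875151; II: 0.112462.
By total probability, P(11.6 < X < 15.9) = 0.45·0.875151 + 0.55·0.112462 = 0.455672.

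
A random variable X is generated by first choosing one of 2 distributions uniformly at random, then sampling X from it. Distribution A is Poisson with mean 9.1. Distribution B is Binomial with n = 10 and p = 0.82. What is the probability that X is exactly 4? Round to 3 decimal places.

Conditional on each component, P(X = 4): A: 0.0319062; B: 0.00322931.
By total probability, P(X = 4) = 0.5·0.0319062 + 0.5·0.00322931 = 0.0175677.

0.018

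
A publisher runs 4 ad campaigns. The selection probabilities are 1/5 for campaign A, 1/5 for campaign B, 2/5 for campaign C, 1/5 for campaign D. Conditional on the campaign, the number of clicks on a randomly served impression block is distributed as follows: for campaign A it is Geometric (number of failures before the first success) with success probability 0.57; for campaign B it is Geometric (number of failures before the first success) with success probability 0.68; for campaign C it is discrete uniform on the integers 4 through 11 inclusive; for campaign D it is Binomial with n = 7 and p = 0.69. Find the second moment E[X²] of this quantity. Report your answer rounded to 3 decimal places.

30.126

For each component E[X²] = Var + (mean)², giving A: 1.89258; B: 0.913495; C: 61.5; D: 24.8262.
Overall E[X²] = 0.2·1.89258 + 0.2·0.913495 + 0.4·61.5 + 0.2·24.8262 = 30.1265.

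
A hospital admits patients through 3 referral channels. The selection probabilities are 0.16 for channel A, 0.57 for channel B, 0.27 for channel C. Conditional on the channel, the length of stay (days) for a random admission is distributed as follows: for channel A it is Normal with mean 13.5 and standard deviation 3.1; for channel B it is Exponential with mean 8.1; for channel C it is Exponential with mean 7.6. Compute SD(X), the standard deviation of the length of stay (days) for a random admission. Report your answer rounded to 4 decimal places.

7.6637

Per component, A: μ=13.5, E[X²]=191.86; B: μ=8.1, E[X²]=131.22; C: μ=7.6, E[X²]=115.52.
E[X] = 0.16·13.5 + 0.57·8.1 + 0.27·7.6 = 8.829.
E[X²] = 0.16·191.86 + 0.57·131.22 + 0.27·115.52 = 136.683.
Var(X) = E[X²] − (E[X])² = 136.683 − 77.9512 = 58.7322.
SD(X) = √58.7322 = 7.66369.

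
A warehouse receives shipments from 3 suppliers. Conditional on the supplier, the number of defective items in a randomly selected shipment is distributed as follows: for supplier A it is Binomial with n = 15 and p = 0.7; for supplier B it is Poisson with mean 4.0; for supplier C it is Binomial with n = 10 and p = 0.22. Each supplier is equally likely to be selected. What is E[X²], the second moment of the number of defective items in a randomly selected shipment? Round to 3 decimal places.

For each component E[X²] = Var + (mean)², giving A: 113.4; B: 20; C: 6.556.
Overall E[X²] = 0.333333·113.4 + 0.333333·20 + 0.333333·6.556 = 46.652.

46.652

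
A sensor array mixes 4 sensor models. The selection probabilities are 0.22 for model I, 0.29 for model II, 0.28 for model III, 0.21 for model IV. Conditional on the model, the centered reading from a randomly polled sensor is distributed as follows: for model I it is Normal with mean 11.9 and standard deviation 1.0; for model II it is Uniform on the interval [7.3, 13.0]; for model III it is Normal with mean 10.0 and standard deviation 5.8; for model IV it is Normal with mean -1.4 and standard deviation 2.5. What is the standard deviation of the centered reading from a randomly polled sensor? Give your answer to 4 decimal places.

6.0079

Per component, I: μ=11.9, E[X²]=142.61; II: μ=10.15, E[X²]=105.73; III: μ=10, E[X²]=133.64; IV: μ=-1.4, E[X²]=8.21.
E[X] = 0.22·11.9 + 0.29·10.15 + 0.28·10 + 0.21·-1.4 = 8.0675.
E[X²] = 0.22·142.61 + 0.29·105.73 + 0.28·133.64 + 0.21·8.21 = 101.179.
Var(X) = E[X²] − (E[X])² = 101.179 − 65.0846 = 36.0946.
SD(X) = √36.0946 = 6.00788.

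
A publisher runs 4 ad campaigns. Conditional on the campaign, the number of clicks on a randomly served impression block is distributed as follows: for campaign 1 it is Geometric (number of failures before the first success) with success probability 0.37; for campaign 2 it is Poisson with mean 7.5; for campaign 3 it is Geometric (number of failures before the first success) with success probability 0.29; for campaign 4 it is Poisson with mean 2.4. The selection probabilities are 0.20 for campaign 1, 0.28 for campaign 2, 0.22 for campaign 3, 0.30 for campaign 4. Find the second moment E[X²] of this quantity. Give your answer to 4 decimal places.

For each component E[X²] = Var + (mean)², giving 1: 7.5011; 2: 63.75; 3: 14.4364; 4: 8.16.
Overall E[X²] = 0.2·7.5011 + 0.28·63.75 + 0.22·14.4364 + 0.3·8.16 = 24.9742.

24.9742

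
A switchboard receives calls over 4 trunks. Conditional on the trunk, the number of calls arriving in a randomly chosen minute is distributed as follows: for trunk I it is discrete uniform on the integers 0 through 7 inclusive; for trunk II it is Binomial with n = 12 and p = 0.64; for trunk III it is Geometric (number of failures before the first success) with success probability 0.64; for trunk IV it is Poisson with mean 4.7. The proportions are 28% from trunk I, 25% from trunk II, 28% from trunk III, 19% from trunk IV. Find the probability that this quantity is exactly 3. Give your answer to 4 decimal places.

0.0747

Conditional on each trunk, P(X = 3): I: 0.125; II: 0.00585713; III: 0.0298598; IV: 0.157383.
By total probability, P(X = 3) = 0.28·0.125 + 0.25·0.00585713 + 0.28·0.0298598 + 0.19·0.157383 = 0.0747278.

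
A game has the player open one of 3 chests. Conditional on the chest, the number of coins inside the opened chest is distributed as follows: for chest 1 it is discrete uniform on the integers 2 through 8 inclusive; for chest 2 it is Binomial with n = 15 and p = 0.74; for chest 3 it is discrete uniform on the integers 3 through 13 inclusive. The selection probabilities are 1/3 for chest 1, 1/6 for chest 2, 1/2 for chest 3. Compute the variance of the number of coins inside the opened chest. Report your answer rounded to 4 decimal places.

Per component, 1: μ=5, E[X²]=29; 2: μ=11.1, E[X²]=126.096; 3: μ=8, E[X²]=74.
E[X] = 0.333333·5 + 0.166667·11.1 + 0.5·8 = 7.51667.
E[X²] = 0.333333·29 + 0.166667·126.096 + 0.5·74 = 67.6827.
Var(X) = E[X²] − (E[X])² = 67.6827 − 56.5003 = 11.1824.

11.1824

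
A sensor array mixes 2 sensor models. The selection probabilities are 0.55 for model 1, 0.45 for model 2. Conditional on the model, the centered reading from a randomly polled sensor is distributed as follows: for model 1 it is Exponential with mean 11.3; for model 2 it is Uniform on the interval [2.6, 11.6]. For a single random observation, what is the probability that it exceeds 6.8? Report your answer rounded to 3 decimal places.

0.541

Conditional on each model, P(X > 6.8): 1: 0.547841; 2: 0.533333.
By total probability, P(X > 6.8) = 0.55·0.547841 + 0.45·0.533333 = 0.541313.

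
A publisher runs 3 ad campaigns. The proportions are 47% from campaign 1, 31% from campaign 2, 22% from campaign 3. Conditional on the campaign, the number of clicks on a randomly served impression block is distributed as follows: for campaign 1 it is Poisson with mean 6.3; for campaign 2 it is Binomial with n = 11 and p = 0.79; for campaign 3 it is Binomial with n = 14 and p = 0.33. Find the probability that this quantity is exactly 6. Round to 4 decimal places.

0.1238

Conditional on each campaign, P(X = 6): 1: 0.159461; 2: 0.0458671; 3: 0.157484.
By total probability, P(X = 6) = 0.47·0.159461 + 0.31·0.0458671 + 0.22·0.157484 = 0.123812.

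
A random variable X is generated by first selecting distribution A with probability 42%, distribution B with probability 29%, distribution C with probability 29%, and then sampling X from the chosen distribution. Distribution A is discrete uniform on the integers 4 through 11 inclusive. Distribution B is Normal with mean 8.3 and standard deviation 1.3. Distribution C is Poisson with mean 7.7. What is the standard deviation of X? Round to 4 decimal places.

2.2453

Per component, A: μ=7.5, E[X²]=61.5; B: μ=8.3, E[X²]=70.58; C: μ=7.7, E[X²]=66.99.
E[X] = 0.42·7.5 + 0.29·8.3 + 0.29·7.7 = 7.79.
E[X²] = 0.42·61.5 + 0.29·70.58 + 0.29·66.99 = 65.7253.
Var(X) = E[X²] − (E[X])² = 65.7253 − 60.6841 = 5.0412.
SD(X) = √5.0412 = 2.24526.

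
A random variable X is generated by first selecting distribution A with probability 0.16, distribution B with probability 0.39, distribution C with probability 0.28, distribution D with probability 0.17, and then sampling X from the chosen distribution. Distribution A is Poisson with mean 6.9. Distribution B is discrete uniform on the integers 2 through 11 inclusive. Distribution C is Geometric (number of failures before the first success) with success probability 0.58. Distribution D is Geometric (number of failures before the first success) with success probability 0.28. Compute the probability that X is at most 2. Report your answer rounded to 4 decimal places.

Conditional on each component, P(X ≤ 2): A: 0.0319518; B: 0.1; C: 0.925912; D: 0.626752.
By total probability, P(X ≤ 2) = 0.16·0.0319518 + 0.39·0.1 + 0.28·0.925912 + 0.17·0.626752 = 0.409915.

0.4099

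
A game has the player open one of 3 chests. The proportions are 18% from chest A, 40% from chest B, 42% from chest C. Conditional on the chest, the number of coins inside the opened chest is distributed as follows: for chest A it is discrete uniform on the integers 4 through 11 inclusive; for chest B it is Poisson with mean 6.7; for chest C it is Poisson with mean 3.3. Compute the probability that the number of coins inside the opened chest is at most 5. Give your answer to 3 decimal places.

0.552

Conditional on each chest, P(X ≤ 5): A: 0.25; B: 0.340649; C: 0.882877.
By total probability, P(X ≤ 5) = 0.18·0.25 + 0.4·0.340649 + 0.42·0.882877 = 0.552068.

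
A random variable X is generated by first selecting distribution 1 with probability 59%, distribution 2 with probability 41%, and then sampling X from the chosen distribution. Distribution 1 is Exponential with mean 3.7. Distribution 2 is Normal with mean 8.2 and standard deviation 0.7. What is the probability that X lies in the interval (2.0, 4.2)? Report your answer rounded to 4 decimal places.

0.1540

Conditional on each component, P(2.0 < X < 4.2): 1: 0.261055; 2: 5.50829e-09.
By total probability, P(2.0 < X < 4.2) = 0.59·0.261055 + 0.41·5.50829e-09 = 0.154022.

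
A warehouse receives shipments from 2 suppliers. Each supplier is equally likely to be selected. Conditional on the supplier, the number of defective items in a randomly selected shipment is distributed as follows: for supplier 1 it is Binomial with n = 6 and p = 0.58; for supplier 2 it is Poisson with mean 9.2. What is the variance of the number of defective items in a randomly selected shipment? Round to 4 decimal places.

Per component, 1: μ=3.48, E[X²]=13.572; 2: μ=9.2, E[X²]=93.84.
E[X] = 0.5·3.48 + 0.5·9.2 = 6.34.
E[X²] = 0.5·13.572 + 0.5·93.84 = 53.706.
Var(X) = E[X²] − (E[X])² = 53.706 − 40.1956 = 13.5104.

13.5104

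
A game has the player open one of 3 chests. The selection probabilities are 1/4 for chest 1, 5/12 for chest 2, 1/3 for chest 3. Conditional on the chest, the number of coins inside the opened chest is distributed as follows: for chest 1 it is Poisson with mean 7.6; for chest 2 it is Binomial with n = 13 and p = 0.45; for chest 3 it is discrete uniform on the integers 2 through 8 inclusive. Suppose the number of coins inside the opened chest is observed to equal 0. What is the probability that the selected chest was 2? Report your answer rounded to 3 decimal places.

Likelihoods P(X=0 | ·): 1: 0.000500451; 2: 0.00042142; 3: 0.
Posterior ∝ prior × likelihood. Numerator for 2: 0.416667·0.00042142 = 0.000175592.
Normalizing constant: 0.25·0.000500451 + 0.416667·0.00042142 + 0.333333·0 = 0.000300704.
P(2 | observation) = 0.000175592 / 0.000300704 = 0.583934.

0.584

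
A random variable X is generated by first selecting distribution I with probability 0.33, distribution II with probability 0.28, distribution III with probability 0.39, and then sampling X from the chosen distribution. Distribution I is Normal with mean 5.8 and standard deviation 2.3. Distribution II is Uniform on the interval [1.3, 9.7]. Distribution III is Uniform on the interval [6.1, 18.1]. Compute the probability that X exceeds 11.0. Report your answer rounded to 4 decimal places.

Conditional on each component, P(X > 11.0): I: 0.0118837; II: 0; III: 0.591667.
By total probability, P(X > 11.0) = 0.33·0.0118837 + 0.28·0 + 0.39·0.591667 = 0.234672.

0.2347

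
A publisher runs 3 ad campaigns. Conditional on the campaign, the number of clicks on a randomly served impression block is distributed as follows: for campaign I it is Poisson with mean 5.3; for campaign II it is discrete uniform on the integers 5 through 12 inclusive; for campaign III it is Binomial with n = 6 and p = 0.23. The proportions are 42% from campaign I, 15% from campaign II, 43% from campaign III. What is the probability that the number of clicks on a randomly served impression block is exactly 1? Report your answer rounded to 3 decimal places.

0.172

Conditional on each campaign, P(X = 1): I: 0.0264554; II: 0; III: 0.373536.
By total probability, P(X = 1) = 0.42·0.0264554 + 0.15·0 + 0.43·0.373536 = 0.171732.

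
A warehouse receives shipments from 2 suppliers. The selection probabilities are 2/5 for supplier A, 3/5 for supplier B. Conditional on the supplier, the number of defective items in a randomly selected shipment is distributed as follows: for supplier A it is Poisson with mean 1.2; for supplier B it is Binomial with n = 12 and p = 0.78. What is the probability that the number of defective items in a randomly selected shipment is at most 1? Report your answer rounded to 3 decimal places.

0.265

Conditional on each supplier, P(X ≤ 1): A: 0.662627; B: 5.59777e-07.
By total probability, P(X ≤ 1) = 0.4·0.662627 + 0.6·5.59777e-07 = 0.265051.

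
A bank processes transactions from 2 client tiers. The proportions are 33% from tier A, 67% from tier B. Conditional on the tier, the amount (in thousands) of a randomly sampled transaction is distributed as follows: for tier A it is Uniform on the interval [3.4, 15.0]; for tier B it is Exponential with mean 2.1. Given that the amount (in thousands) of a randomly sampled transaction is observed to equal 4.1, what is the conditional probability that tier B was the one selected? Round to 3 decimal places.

0.614

Likelihoods f(4.1 | ·): A: 0.0862069; B: 0.0675884.
Posterior ∝ prior × likelihood. Numerator for B: 0.67·0.0675884 = 0.0452843.
Normalizing constant: 0.33·0.0862069 + 0.67·0.0675884 = 0.0737325.
P(B | observation) = 0.0452843 / 0.0737325 = 0.614169.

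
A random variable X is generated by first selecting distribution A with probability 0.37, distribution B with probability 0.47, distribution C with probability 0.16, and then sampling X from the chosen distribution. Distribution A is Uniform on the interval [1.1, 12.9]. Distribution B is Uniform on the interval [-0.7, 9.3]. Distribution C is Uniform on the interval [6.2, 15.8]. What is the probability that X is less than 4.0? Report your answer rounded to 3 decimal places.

0.312

Conditional on each component, P(X < 4.0): A: 0.245763; B: 0.47; C: 0.
By total probability, P(X < 4.0) = 0.37·0.245763 + 0.47·0.47 + 0.16·0 = 0.311832.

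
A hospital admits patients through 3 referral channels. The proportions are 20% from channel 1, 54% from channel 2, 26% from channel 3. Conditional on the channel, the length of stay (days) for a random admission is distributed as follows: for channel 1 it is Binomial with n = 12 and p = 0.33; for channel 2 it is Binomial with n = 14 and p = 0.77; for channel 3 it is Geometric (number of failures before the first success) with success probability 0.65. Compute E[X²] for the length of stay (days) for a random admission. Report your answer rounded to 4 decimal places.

68.0491

For each component E[X²] = Var + (mean)², giving 1: 18.3348; 2: 118.688; 3: 1.11834.
Overall E[X²] = 0.2·18.3348 + 0.54·118.688 + 0.26·1.11834 = 68.0491.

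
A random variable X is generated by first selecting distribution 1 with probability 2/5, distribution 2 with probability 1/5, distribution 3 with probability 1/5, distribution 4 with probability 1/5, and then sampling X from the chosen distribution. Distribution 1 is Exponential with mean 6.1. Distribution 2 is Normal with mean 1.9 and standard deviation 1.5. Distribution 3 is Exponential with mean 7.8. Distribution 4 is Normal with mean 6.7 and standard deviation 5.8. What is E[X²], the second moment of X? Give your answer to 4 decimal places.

70.9820

For each component E[X²] = Var + (mean)², giving 1: 74.42; 2: 5.86; 3: 121.68; 4: 78.53.
Overall E[X²] = 0.4·74.42 + 0.2·5.86 + 0.2·121.68 + 0.2·78.53 = 70.982.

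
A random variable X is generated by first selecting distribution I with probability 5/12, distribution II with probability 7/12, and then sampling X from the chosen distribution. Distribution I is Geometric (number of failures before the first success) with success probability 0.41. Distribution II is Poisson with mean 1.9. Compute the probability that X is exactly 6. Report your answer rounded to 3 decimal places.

Conditional on each component, P(X = 6): I: 0.017294; II: 0.00977304.
By total probability, P(X = 6) = 0.416667·0.017294 + 0.583333·0.00977304 = 0.0129068.

0.013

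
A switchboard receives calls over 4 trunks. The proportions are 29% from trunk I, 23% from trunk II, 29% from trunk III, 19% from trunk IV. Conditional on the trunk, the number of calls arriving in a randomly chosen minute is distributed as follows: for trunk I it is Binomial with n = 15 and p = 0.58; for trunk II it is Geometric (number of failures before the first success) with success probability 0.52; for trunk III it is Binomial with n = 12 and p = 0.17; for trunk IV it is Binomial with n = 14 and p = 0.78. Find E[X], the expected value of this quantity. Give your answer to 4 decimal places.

Component means — I: 8.7; II: 0.923077; III: 2.04; IV: 10.92.
E[X] = 0.29·8.7 + 0.23·0.923077 + 0.29·2.04 + 0.19·10.92 = 5.40171.

5.4017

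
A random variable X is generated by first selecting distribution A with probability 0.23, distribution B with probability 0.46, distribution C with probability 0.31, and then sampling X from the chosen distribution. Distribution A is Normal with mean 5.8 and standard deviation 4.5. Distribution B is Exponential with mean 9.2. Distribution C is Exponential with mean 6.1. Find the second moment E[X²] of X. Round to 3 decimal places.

113.334

For each component E[X²] = Var + (mean)², giving A: 53.89; B: 169.28; C: 74.42.
Overall E[X²] = 0.23·53.89 + 0.46·169.28 + 0.31·74.42 = 113.334.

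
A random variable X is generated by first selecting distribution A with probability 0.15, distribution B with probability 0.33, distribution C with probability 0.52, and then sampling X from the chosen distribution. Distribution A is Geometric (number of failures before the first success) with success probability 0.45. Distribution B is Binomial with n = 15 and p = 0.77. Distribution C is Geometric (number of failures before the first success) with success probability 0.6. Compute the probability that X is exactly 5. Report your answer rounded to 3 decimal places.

Conditional on each component, P(X = 5): A: 0.0226478; B: 0.000336734; C: 0.006144.
By total probability, P(X = 5) = 0.15·0.0226478 + 0.33·0.000336734 + 0.52·0.006144 = 0.00670317.

0.007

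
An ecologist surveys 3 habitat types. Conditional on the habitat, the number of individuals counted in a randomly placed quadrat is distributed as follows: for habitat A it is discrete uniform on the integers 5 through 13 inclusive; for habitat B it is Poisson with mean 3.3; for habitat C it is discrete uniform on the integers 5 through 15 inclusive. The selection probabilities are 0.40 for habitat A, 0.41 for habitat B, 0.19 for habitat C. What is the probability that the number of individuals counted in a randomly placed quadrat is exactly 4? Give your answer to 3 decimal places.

Conditional on each habitat, P(X = 4): A: 0; B: 0.182252; C: 0.
By total probability, P(X = 4) = 0.4·0 + 0.41·0.182252 + 0.19·0 = 0.0747234.

0.075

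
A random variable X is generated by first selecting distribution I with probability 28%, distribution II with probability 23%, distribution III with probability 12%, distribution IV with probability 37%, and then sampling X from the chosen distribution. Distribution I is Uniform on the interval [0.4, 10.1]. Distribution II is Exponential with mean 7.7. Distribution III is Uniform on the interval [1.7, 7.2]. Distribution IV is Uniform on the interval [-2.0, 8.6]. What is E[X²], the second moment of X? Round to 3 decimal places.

47.359

For each component E[X²] = Var + (mean)², giving I: 35.4033; II: 118.58; III: 22.3233; IV: 20.2533.
Overall E[X²] = 0.28·35.4033 + 0.23·118.58 + 0.12·22.3233 + 0.37·20.2533 = 47.3589.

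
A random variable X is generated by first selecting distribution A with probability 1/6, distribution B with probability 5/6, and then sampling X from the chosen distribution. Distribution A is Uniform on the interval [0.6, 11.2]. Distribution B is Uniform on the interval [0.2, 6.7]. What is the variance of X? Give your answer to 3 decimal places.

5.328

Per component, A: μ=5.9, E[X²]=44.1733; B: μ=3.45, E[X²]=15.4233.
E[X] = 0.166667·5.9 + 0.833333·3.45 = 3.85833.
E[X²] = 0.166667·44.1733 + 0.833333·15.4233 = 20.215.
Var(X) = E[X²] − (E[X])² = 20.215 − 14.8867 = 5.32826.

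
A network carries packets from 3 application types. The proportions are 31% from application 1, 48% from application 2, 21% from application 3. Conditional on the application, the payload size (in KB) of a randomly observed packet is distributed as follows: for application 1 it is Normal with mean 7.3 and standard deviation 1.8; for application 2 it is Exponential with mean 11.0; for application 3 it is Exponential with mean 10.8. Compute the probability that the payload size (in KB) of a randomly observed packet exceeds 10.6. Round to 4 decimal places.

0.2722

Conditional on each application, P(X > 10.6): 1: 0.0333765; 2: 0.381503; 3: 0.374755.
By total probability, P(X > 10.6) = 0.31·0.0333765 + 0.48·0.381503 + 0.21·0.374755 = 0.272167.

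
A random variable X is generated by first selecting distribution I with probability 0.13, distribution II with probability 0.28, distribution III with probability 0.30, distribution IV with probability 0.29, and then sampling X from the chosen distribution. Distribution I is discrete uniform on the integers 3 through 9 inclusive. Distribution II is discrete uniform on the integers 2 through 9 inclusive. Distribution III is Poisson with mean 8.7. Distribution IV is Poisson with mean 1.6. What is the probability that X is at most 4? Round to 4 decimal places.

0.4451

Conditional on each component, P(X ≤ 4): I: 0.285714; II: 0.375; III: 0.0659685; IV: 0.976318.
By total probability, P(X ≤ 4) = 0.13·0.285714 + 0.28·0.375 + 0.3·0.0659685 + 0.29·0.976318 = 0.445066.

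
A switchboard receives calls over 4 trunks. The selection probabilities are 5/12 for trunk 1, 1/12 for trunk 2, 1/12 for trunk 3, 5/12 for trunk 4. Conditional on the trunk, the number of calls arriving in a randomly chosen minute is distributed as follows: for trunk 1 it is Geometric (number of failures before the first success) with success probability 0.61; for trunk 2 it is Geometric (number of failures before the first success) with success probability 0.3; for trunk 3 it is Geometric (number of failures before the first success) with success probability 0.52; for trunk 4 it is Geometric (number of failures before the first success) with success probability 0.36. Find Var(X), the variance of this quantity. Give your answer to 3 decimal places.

Per component, 1: μ=0.639344, E[X²]=1.45687; 2: μ=2.33333, E[X²]=13.2222; 3: μ=0.923077, E[X²]=2.62722; 4: μ=1.77778, E[X²]=8.09877.
E[X] = 0.416667·0.639344 + 0.0833333·2.33333 + 0.0833333·0.923077 + 0.416667·1.77778 = 1.2785.
E[X²] = 0.416667·1.45687 + 0.0833333·13.2222 + 0.0833333·2.62722 + 0.416667·8.09877 = 5.3023.
Var(X) = E[X²] − (E[X])² = 5.3023 − 1.63457 = 3.66773.

3.668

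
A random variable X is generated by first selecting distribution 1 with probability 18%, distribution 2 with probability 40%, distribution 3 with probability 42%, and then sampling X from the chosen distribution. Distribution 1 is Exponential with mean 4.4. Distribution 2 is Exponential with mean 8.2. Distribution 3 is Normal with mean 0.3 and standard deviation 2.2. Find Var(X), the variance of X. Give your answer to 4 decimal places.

Per component, 1: μ=4.4, E[X²]=38.72; 2: μ=8.2, E[X²]=134.48; 3: μ=0.3, E[X²]=4.93.
E[X] = 0.18·4.4 + 0.4·8.2 + 0.42·0.3 = 4.198.
E[X²] = 0.18·38.72 + 0.4·134.48 + 0.42·4.93 = 62.8322.
Var(X) = E[X²] − (E[X])² = 62.8322 − 17.6232 = 45.209.

45.2090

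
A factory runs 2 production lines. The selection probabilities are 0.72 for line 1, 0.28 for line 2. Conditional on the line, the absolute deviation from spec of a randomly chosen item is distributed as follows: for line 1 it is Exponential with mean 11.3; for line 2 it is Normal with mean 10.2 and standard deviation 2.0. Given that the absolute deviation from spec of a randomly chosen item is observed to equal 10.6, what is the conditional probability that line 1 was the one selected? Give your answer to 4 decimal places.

0.3130

Likelihoods f(10.6 | ·): 1: 0.0346362; 2: 0.195521.
Posterior ∝ prior × likelihood. Numerator for 1: 0.72·0.0346362 = 0.0249381.
Normalizing constant: 0.72·0.0346362 + 0.28·0.195521 = 0.079684.
P(1 | observation) = 0.0249381 / 0.079684 = 0.312962.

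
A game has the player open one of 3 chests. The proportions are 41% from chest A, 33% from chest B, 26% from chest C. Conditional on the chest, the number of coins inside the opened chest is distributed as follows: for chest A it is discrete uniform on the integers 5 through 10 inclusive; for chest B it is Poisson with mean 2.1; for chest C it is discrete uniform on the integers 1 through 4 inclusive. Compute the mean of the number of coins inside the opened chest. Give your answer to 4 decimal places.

Component means — A: 7.5; B: 2.1; C: 2.5.
E[X] = 0.41·7.5 + 0.33·2.1 + 0.26·2.5 = 4.418.

4.4180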